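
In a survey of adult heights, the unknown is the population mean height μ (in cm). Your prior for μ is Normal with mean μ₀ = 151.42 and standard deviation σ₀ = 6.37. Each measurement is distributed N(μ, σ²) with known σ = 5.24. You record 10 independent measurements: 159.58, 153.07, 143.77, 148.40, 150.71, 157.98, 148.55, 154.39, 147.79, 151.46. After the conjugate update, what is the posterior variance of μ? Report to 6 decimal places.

2.571736

For Normal data with known variance σ², a Normal(μ₀, σ₀²) prior on μ is conjugate. Posterior precision = 1/σ₀² + n/σ²; posterior mean is the precision-weighted average of μ₀ and x̄.
σ₀² = 6.37² = 40.5769, σ² = 5.24² = 27.4576; σ² + n·σ₀² = 27.4576 + 10·40.5769 = 433.2266.
Posterior precision = 1/σ₀² + n/σ² = 1/40.5769 + 10/27.4576 = (σ² + n·σ₀²)/(σ₀²σ²) = 433.2266/(40.5769·27.4576); posterior variance σₙ² = σ₀²σ²/(σ² + n·σ₀²) = 40.5769·27.4576/433.2266 = 2.571736.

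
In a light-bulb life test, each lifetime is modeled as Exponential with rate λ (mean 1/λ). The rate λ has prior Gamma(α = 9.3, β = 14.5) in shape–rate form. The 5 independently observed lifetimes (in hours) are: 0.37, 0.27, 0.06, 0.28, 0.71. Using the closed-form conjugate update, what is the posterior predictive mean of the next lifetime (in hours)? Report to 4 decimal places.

With a Gamma(shape α, rate β) prior on the exponential rate λ, the posterior after n observations with total T = Σxᵢ is Gamma(α+n, β+T).
Sum of observations T = 1.69 hours; n = 5.
Posterior: Gamma(9.3+5, 14.5+1.69) = Gamma(14.3, 16.19).
The predictive distribution for the next observation is Lomax; its mean is β/(α−1) = 16.19/13.3 = 1.2173.

1.2173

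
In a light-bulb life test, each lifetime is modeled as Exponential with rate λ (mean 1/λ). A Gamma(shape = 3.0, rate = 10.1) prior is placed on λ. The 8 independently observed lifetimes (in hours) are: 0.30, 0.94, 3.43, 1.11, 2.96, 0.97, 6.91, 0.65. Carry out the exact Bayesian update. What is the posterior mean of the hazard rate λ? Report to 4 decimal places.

0.4019

With a Gamma(shape α, rate β) prior on the exponential rate λ, the posterior after n observations with total T = Σxᵢ is Gamma(α+n, β+T).
Sum of observations T = 17.27 hours; n = 8.
Posterior: Gamma(3.0+8, 10.1+17.27) = Gamma(11.0, 27.37).
Posterior mean of λ = α/β = 11.0/27.37 = 0.4019.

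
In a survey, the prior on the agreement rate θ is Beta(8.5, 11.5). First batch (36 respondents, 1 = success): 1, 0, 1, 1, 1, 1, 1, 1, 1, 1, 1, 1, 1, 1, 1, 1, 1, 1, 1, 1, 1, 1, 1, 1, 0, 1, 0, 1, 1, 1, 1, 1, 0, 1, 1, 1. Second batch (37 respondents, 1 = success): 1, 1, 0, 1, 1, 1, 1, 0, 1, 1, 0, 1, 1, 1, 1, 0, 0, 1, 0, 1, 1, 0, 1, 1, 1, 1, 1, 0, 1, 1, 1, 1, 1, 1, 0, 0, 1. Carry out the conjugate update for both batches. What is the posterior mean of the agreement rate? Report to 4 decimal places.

The Beta prior is conjugate to a Binomial/Bernoulli likelihood; the update adds successes to α and failures to β.
After batch 1: Beta(8.5+32, 11.5+4) = Beta(40.5, 15.5).
After batch 2: Beta(40.5+27, 15.5+10) = Beta(67.5, 25.5).
Posterior mean = α/(α+β) = 67.5/93.0 = 0.7258.

0.7258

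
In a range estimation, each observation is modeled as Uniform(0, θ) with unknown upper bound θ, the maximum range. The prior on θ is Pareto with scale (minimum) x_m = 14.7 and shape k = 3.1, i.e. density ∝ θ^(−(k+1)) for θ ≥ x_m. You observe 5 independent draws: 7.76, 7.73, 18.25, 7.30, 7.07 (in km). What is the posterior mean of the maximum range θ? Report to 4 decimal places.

A Pareto(scale x_m, shape k) prior on the upper bound θ of Uniform(0, θ) is conjugate: posterior is Pareto(max(x_m, max xᵢ), k + n).
Sample maximum = 18.25; prior scale x_m = 14.7 → posterior scale = max = 18.25.
Posterior shape = 3.1 + 5 = 8.1.
E[θ|data] = k·x_m/(k−1) = 8.1·18.25/7.1 = 20.8204.

20.8204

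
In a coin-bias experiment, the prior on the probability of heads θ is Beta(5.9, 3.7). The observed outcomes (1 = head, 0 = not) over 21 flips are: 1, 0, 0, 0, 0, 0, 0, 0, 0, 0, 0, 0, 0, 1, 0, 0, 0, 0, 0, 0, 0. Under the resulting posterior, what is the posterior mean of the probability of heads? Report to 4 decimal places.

The Beta prior is conjugate to a Binomial/Bernoulli likelihood; the update adds successes to α and failures to β.
Posterior: Beta(α+k, β+n−k) = Beta(5.9+2, 3.7+19) = Beta(7.9, 22.7).
Posterior mean = α/(α+β) = 7.9/30.6 = 0.2582.

0.2582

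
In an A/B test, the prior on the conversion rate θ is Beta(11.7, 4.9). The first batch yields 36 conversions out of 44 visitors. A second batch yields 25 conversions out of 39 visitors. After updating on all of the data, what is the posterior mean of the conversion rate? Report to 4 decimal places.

0.7299

The Beta prior is conjugate to a Binomial/Bernoulli likelihood; the update adds successes to α and failures to β.
After batch 1: Beta(11.7+36, 4.9+8) = Beta(47.7, 12.9).
After batch 2: Beta(47.7+25, 12.9+14) = Beta(72.7, 26.9).
Posterior mean = α/(α+β) = 72.7/99.6 = 0.7299.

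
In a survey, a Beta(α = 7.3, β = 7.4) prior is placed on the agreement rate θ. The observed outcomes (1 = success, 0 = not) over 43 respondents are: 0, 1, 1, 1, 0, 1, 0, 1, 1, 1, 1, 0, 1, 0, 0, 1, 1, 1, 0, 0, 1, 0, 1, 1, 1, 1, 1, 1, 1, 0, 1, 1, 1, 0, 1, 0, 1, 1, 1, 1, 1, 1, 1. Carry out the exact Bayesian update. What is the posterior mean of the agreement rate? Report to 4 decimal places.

The Beta prior is conjugate to a Binomial/Bernoulli likelihood; the update adds successes to α and failures to β.
Posterior: Beta(α+k, β+n−k) = Beta(7.3+31, 7.4+12) = Beta(38.3, 19.4).
Posterior mean = α/(α+β) = 38.3/57.7 = 0.6638.

0.6638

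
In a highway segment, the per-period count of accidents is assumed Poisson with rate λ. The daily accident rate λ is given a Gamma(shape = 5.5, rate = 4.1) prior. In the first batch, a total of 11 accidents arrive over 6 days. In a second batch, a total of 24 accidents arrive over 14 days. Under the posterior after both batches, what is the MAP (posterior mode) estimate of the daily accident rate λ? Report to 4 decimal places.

1.6390

With a Gamma(shape α, rate β) prior, the Poisson likelihood is conjugate: the posterior is Gamma(α + ΣXᵢ, β + n).
After batch 1: Gamma(α+S, β+n) = Gamma(5.5+11, 4.1+6) = Gamma(16.5, 10.1).
After batch 2: Gamma(α+S, β+n) = Gamma(16.5+24, 10.1+14) = Gamma(40.5, 24.1).
Mode of Gamma(α,β) for α≥1 is (α−1)/β = 39.5/24.1 = 1.6390.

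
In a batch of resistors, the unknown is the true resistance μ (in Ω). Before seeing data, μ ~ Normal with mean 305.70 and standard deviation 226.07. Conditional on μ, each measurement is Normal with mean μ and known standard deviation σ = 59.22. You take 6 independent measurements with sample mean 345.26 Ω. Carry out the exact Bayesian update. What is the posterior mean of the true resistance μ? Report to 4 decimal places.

344.8127

For Normal data with known variance σ², a Normal(μ₀, σ₀²) prior on μ is conjugate. Posterior precision = 1/σ₀² + n/σ²; posterior mean is the precision-weighted average of μ₀ and x̄.
n·x̄ = 6·345.26 = 2071.56.
σ₀² = 226.07² = 51107.6449, σ² = 59.22² = 3507.0084; σ² + n·σ₀² = 3507.0084 + 6·51107.6449 = 310152.8778.
Posterior mean = (μ₀/σ₀² + n·x̄/σ²)/(1/σ₀² + n/σ²) = (σ²·μ₀ + σ₀²·n·x̄)/(σ² + n·σ₀²) = (3507.0084·305.70 + 51107.6449·2071.56)/310152.8778 = 106944645.336924/310152.8778 = 344.8127.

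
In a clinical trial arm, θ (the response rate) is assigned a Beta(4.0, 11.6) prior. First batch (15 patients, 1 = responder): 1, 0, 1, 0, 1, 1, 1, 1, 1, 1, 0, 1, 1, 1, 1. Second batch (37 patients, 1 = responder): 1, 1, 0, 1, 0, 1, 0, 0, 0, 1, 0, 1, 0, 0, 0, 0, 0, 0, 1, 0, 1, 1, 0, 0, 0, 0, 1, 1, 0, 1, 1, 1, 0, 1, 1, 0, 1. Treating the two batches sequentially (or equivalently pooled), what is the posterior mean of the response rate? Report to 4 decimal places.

0.4882

The Beta prior is conjugate to a Binomial/Bernoulli likelihood; the update adds successes to α and failures to β.
After batch 1: Beta(4.0+12, 11.6+3) = Beta(16.0, 14.6).
After batch 2: Beta(16.0+17, 14.6+20) = Beta(33.0, 34.6).
Posterior mean = α/(α+β) = 33.0/67.6 = 0.4882.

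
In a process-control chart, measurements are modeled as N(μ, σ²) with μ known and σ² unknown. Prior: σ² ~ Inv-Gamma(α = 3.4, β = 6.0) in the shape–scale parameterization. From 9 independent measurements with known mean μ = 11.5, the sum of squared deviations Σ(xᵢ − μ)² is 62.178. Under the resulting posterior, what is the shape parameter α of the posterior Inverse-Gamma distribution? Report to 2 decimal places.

With known mean μ and an Inverse-Gamma(α, β) prior on σ², the Normal likelihood is conjugate: posterior is Inv-Gamma(α + n/2, β + Σ(xᵢ−μ)²/2).
Posterior: Inv-Gamma(3.4 + 9/2, 6.0 + 62.178/2) = Inv-Gamma(7.90, 37.0890).
Posterior α = 7.90.

7.90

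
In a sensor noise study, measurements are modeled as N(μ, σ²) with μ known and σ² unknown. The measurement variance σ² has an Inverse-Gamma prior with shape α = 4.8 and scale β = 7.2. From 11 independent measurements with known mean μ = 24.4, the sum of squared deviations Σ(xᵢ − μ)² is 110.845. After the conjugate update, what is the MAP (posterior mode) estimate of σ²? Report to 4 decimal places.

With known mean μ and an Inverse-Gamma(α, β) prior on σ², the Normal likelihood is conjugate: posterior is Inv-Gamma(α + n/2, β + Σ(xᵢ−μ)²/2).
Posterior: Inv-Gamma(4.8 + 11/2, 7.2 + 110.845/2) = Inv-Gamma(10.30, 62.6225).
Mode = β/(α+1) = 62.6225/11.30 = 5.5418.

5.5418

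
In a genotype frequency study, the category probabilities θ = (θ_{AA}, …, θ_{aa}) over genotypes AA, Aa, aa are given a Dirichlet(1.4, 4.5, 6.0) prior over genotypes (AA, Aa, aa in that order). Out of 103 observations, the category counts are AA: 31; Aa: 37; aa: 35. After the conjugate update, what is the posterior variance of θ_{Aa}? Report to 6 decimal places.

The Dirichlet prior is conjugate to the Multinomial likelihood: each posterior αⱼ = prior αⱼ + observed count nⱼ.
Posterior concentration: (32.4, 41.5, 41.0), total = 114.9.
Var[θ_j] = α_j(Σα−α_j)/((Σα)²(Σα+1)) = 41.5·73.4/(114.9²·115.9) = 0.001991.

0.001991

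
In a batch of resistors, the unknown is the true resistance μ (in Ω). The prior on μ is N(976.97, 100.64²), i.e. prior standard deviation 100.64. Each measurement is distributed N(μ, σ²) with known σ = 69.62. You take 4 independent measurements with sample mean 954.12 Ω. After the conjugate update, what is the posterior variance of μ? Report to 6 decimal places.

1082.257660

For Normal data with known variance σ², a Normal(μ₀, σ₀²) prior on μ is conjugate. Posterior precision = 1/σ₀² + n/σ²; posterior mean is the precision-weighted average of μ₀ and x̄.
σ₀² = 100.64² = 10128.4096, σ² = 69.62² = 4846.9444; σ² + n·σ₀² = 4846.9444 + 4·10128.4096 = 45360.5828.
Posterior precision = 1/σ₀² + n/σ² = 1/10128.4096 + 4/4846.9444 = (σ² + n·σ₀²)/(σ₀²σ²) = 45360.5828/(10128.4096·4846.9444); posterior variance σₙ² = σ₀²σ²/(σ² + n·σ₀²) = 10128.4096·4846.9444/45360.5828 = 1082.257660.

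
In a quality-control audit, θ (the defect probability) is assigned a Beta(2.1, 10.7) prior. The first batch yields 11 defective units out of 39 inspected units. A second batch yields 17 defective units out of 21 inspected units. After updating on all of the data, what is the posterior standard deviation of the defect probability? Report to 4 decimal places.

The Beta prior is conjugate to a Binomial/Bernoulli likelihood; the update adds successes to α and failures to β.
After batch 1: Beta(2.1+11, 10.7+28) = Beta(13.1, 38.7).
After batch 2: Beta(13.1+17, 38.7+4) = Beta(30.1, 42.7).
Var = αβ/((α+β)²(α+β+1)) = 30.1·42.7/(72.8²·73.8) = 0.00328606; SD = √0.00328606 = 0.0573.

0.0573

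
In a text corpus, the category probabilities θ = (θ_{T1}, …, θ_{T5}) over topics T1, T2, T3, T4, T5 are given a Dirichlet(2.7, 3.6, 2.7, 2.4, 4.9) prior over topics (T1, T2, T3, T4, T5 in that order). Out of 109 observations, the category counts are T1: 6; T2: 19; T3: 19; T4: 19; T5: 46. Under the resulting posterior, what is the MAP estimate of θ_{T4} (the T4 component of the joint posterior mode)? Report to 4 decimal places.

The Dirichlet prior is conjugate to the Multinomial likelihood: each posterior αⱼ = prior αⱼ + observed count nⱼ.
Posterior concentration: (8.7, 22.6, 21.7, 21.4, 50.9), total = 125.3.
Joint mode component: (α_{T4}−1)/(Σα−K) = 20.4/120.3 = 0.1696.

0.1696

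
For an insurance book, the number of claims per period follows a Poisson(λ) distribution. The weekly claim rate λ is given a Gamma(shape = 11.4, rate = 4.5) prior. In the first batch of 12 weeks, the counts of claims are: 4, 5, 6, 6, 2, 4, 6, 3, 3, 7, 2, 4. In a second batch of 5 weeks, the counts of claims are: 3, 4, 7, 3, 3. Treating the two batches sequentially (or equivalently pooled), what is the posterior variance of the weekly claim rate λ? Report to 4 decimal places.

0.1804

With a Gamma(shape α, rate β) prior, the Poisson likelihood is conjugate: the posterior is Gamma(α + ΣXᵢ, β + n).
Batch 1: sum of counts S = 52 over n = 12 weeks.
After batch 1: Gamma(α+S, β+n) = Gamma(11.4+52, 4.5+12) = Gamma(63.4, 16.5).
Batch 2: sum of counts S = 20 over n = 5 weeks.
After batch 2: Gamma(α+S, β+n) = Gamma(63.4+20, 16.5+5) = Gamma(83.4, 21.5).
Var = α/β² = 83.4/21.5² = 0.1804.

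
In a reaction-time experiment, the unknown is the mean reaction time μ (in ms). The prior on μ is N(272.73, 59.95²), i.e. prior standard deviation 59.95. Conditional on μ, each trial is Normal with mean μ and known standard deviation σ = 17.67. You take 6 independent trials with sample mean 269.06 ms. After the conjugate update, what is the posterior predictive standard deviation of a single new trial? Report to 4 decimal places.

For Normal data with known variance σ², a Normal(μ₀, σ₀²) prior on μ is conjugate. Posterior precision = 1/σ₀² + n/σ²; posterior mean is the precision-weighted average of μ₀ and x̄.
σ₀² = 59.95² = 3594.0025, σ² = 17.67² = 312.2289; σ² + n·σ₀² = 312.2289 + 6·3594.0025 = 21876.2439.
Posterior precision = 1/σ₀² + n/σ² = 1/3594.0025 + 6/312.2289 = (σ² + n·σ₀²)/(σ₀²σ²) = 21876.2439/(3594.0025·312.2289); posterior variance σₙ² = σ₀²σ²/(σ² + n·σ₀²) = 3594.0025·312.2289/21876.2439 = 51.295435.
Predictive variance for one new observation = σₙ² + σ² = 3594.0025·312.2289/21876.2439 + 312.2289 = σ²·(σ₀² + 21876.2439)/21876.2439 = 312.2289·25470.2464/21876.2439 = 363.524335; SD = √(312.2289·25470.2464/21876.2439) = 19.0663.

19.0663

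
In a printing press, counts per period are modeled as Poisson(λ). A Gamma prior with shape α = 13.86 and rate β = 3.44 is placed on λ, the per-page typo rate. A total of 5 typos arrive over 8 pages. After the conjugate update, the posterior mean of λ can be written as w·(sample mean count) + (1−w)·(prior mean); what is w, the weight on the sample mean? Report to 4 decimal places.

0.6993

With a Gamma(shape α, rate β) prior, the Poisson likelihood is conjugate: the posterior is Gamma(α + ΣXᵢ, β + n).
Posterior mean = (α₀+S)/(β₀+n) = [n/(β₀+n)]·(S/n) + [β₀/(β₀+n)]·(α₀/β₀), so only n and β₀ enter the weight.
Weight on data w = n/(β₀+n) = 8/(3.44+8) = 8/11.44 = 0.6993.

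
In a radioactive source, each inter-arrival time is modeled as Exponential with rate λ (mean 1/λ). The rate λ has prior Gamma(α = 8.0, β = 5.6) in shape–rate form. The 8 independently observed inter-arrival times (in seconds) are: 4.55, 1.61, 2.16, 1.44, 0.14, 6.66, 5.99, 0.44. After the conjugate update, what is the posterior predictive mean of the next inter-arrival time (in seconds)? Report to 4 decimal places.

1.9060

With a Gamma(shape α, rate β) prior on the exponential rate λ, the posterior after n observations with total T = Σxᵢ is Gamma(α+n, β+T).
Sum of observations T = 22.99 seconds; n = 8.
Posterior: Gamma(8.0+8, 5.6+22.99) = Gamma(16.0, 28.59).
The predictive distribution for the next observation is Lomax; its mean is β/(α−1) = 28.59/15.0 = 1.9060.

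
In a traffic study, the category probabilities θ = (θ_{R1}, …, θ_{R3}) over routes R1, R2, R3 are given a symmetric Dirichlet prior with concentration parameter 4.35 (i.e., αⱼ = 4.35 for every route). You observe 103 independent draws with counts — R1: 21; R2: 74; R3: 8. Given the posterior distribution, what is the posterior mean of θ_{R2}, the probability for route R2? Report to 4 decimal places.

The Dirichlet prior is conjugate to the Multinomial likelihood: each posterior αⱼ = prior αⱼ + observed count nⱼ.
Posterior concentration: (25.35, 78.35, 12.35), total = 116.05.
E[θ_{R2}|data] = α_{R2}/Σα = 78.35/116.05 = 0.6751.

0.6751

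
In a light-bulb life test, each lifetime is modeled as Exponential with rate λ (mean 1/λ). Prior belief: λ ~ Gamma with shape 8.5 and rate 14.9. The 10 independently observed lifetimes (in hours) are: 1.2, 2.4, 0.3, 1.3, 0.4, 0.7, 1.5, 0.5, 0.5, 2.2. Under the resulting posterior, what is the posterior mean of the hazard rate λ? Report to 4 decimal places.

With a Gamma(shape α, rate β) prior on the exponential rate λ, the posterior after n observations with total T = Σxᵢ is Gamma(α+n, β+T).
Sum of observations T = 11.0 hours; n = 10.
Posterior: Gamma(8.5+10, 14.9+11.0) = Gamma(18.5, 25.9).
Posterior mean of λ = α/β = 18.5/25.9 = 0.7143.

0.7143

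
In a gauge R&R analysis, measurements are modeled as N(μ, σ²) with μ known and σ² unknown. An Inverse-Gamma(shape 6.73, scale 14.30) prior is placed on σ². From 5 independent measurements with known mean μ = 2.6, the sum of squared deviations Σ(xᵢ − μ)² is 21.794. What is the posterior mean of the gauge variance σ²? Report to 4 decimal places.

With known mean μ and an Inverse-Gamma(α, β) prior on σ², the Normal likelihood is conjugate: posterior is Inv-Gamma(α + n/2, β + Σ(xᵢ−μ)²/2).
Posterior: Inv-Gamma(6.73 + 5/2, 14.30 + 21.794/2) = Inv-Gamma(9.23, 25.1970).
E[σ²|data] = β/(α−1) = 25.1970/8.23 = 3.0616.

3.0616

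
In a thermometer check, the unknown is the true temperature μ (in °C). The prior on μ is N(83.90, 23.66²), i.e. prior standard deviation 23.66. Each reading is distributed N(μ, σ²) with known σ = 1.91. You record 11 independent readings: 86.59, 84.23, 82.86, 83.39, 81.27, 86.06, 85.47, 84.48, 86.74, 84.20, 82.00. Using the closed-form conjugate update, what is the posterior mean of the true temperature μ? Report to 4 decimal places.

For Normal data with known variance σ², a Normal(μ₀, σ₀²) prior on μ is conjugate. Posterior precision = 1/σ₀² + n/σ²; posterior mean is the precision-weighted average of μ₀ and x̄.
Σxᵢ = 86.59 + 84.23 + 82.86 + 83.39 + 81.27 + 86.06 + 85.47 + 84.48 + 86.74 + 84.20 + 82.00 = 927.29, so n·x̄ = 927.29.
σ₀² = 23.66² = 559.7956, σ² = 1.91² = 3.6481; σ² + n·σ₀² = 3.6481 + 11·559.7956 = 6161.3997.
Posterior mean = (μ₀/σ₀² + n·x̄/σ²)/(1/σ₀² + n/σ²) = (σ²·μ₀ + σ₀²·n·x̄)/(σ² + n·σ₀²) = (3.6481·83.90 + 559.7956·927.29)/6161.3997 = 519398.937514/6161.3997 = 84.2989.

84.2989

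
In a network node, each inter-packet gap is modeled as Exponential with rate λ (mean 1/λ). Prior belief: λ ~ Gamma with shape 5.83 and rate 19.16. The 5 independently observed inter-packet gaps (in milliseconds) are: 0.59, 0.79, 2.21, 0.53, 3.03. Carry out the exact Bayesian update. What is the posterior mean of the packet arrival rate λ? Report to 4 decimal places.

With a Gamma(shape α, rate β) prior on the exponential rate λ, the posterior after n observations with total T = Σxᵢ is Gamma(α+n, β+T).
Sum of observations T = 7.15 milliseconds; n = 5.
Posterior: Gamma(5.83+5, 19.16+7.15) = Gamma(10.83, 26.31).
Posterior mean of λ = α/β = 10.83/26.31 = 0.4116.

0.4116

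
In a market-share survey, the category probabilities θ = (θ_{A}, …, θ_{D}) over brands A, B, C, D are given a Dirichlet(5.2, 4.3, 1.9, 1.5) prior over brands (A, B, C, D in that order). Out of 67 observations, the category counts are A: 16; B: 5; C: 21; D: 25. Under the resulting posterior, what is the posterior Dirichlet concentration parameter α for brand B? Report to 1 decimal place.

The Dirichlet prior is conjugate to the Multinomial likelihood: each posterior αⱼ = prior αⱼ + observed count nⱼ.
Posterior concentration: (21.2, 9.3, 22.9, 26.5), total = 79.9.
α_{B} = 4.3 + 5 = 9.3.

9.3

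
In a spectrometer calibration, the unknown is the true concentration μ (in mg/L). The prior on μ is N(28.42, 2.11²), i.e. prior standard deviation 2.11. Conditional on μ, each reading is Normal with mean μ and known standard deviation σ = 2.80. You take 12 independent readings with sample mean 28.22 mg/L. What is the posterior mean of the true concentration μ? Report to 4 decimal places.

For Normal data with known variance σ², a Normal(μ₀, σ₀²) prior on μ is conjugate. Posterior precision = 1/σ₀² + n/σ²; posterior mean is the precision-weighted average of μ₀ and x̄.
n·x̄ = 12·28.22 = 338.64.
σ₀² = 2.11² = 4.4521, σ² = 2.80² = 7.84; σ² + n·σ₀² = 7.84 + 12·4.4521 = 61.2652.
Posterior mean = (μ₀/σ₀² + n·x̄/σ²)/(1/σ₀² + n/σ²) = (σ²·μ₀ + σ₀²·n·x̄)/(σ² + n·σ₀²) = (7.84·28.42 + 4.4521·338.64)/61.2652 = 1730.471944/61.2652 = 28.2456.

28.2456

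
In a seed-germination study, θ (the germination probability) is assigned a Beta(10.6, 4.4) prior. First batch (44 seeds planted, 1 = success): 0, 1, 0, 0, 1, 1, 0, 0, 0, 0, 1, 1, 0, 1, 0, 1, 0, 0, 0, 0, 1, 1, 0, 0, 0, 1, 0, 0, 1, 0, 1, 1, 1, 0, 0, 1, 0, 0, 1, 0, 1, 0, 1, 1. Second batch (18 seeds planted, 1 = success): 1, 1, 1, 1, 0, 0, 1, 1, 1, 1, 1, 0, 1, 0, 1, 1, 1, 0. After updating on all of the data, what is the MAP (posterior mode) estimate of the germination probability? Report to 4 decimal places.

The Beta prior is conjugate to a Binomial/Bernoulli likelihood; the update adds successes to α and failures to β.
After batch 1: Beta(10.6+19, 4.4+25) = Beta(29.6, 29.4).
After batch 2: Beta(29.6+13, 29.4+5) = Beta(42.6, 34.4).
Mode of Beta(a,b) for a,b>1 is (a−1)/(a+b−2) = 41.6/75.0 = 0.5547.

0.5547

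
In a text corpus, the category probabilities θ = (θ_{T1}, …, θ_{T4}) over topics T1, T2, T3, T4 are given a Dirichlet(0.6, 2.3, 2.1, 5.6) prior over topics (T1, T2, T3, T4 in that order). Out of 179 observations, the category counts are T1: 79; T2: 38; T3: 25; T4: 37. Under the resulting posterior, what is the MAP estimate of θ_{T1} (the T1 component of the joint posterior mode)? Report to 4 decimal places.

The Dirichlet prior is conjugate to the Multinomial likelihood: each posterior αⱼ = prior αⱼ + observed count nⱼ.
Posterior concentration: (79.6, 40.3, 27.1, 42.6), total = 189.6.
Joint mode component: (α_{T1}−1)/(Σα−K) = 78.6/185.6 = 0.4235.

0.4235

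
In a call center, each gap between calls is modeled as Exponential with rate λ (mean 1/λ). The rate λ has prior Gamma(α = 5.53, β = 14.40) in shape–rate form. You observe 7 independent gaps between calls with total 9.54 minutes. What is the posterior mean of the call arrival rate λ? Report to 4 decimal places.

With a Gamma(shape α, rate β) prior on the exponential rate λ, the posterior after n observations with total T = Σxᵢ is Gamma(α+n, β+T).
Posterior: Gamma(5.53+7, 14.40+9.54) = Gamma(12.53, 23.94).
Posterior mean of λ = α/β = 12.53/23.94 = 0.5234.

0.5234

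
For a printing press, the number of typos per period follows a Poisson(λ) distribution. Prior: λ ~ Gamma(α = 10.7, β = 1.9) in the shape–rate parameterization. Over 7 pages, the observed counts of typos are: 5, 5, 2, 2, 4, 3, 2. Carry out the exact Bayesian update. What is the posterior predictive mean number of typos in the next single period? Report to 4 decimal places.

3.7865

With a Gamma(shape α, rate β) prior, the Poisson likelihood is conjugate: the posterior is Gamma(α + ΣXᵢ, β + n).
Sum of counts S = 23 over n = 7 pages.
Posterior: Gamma(α+S, β+n) = Gamma(10.7+23, 1.9+7) = Gamma(33.7, 8.9).
The predictive distribution for one future period is NegBinom with mean α/β = 3.7865.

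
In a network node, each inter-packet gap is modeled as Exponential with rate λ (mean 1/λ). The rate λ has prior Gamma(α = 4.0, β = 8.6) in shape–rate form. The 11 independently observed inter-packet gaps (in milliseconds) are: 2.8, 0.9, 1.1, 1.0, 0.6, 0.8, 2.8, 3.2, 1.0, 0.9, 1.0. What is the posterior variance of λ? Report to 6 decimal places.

0.024587

With a Gamma(shape α, rate β) prior on the exponential rate λ, the posterior after n observations with total T = Σxᵢ is Gamma(α+n, β+T).
Sum of observations T = 16.1 milliseconds; n = 11.
Posterior: Gamma(4.0+11, 8.6+16.1) = Gamma(15.0, 24.7).
Var = α/β² = 0.024587.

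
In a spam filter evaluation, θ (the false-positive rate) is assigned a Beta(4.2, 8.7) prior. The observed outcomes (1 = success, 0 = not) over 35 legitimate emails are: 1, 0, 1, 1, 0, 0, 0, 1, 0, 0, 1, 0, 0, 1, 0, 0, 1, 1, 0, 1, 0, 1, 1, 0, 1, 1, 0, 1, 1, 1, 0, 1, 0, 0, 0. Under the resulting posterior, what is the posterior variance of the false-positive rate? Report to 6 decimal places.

The Beta prior is conjugate to a Binomial/Bernoulli likelihood; the update adds successes to α and failures to β.
Posterior: Beta(α+k, β+n−k) = Beta(4.2+17, 8.7+18) = Beta(21.2, 26.7).
Var = αβ/((α+β)²(α+β+1)) = 21.2·26.7/(47.9²·48.9) = 0.005045.

0.005045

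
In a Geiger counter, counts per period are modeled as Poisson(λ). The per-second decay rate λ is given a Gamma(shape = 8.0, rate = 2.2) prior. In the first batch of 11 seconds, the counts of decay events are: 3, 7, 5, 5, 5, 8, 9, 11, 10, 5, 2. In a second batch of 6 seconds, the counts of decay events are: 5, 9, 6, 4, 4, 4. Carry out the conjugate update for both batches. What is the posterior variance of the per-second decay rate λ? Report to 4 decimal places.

With a Gamma(shape α, rate β) prior, the Poisson likelihood is conjugate: the posterior is Gamma(α + ΣXᵢ, β + n).
Batch 1: sum of counts S = 70 over n = 11 seconds.
After batch 1: Gamma(α+S, β+n) = Gamma(8.0+70, 2.2+11) = Gamma(78.0, 13.2).
Batch 2: sum of counts S = 32 over n = 6 seconds.
After batch 2: Gamma(α+S, β+n) = Gamma(78.0+32, 13.2+6) = Gamma(110.0, 19.2).
Var = α/β² = 110.0/19.2² = 0.2984.

0.2984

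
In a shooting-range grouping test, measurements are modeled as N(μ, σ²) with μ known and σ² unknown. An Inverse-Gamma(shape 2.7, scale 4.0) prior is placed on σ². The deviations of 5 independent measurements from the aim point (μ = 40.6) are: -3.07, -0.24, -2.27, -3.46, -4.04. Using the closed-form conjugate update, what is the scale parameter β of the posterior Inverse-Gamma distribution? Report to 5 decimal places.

With known mean μ and an Inverse-Gamma(α, β) prior on σ², the Normal likelihood is conjugate: posterior is Inv-Gamma(α + n/2, β + Σ(xᵢ−μ)²/2).
Σ(xᵢ−μ)² = (-3.07)² + (-0.24)² + (-2.27)² + (-3.46)² + (-4.04)² = 42.9286.
Posterior: Inv-Gamma(2.7 + 5/2, 4.0 + 42.9286/2) = Inv-Gamma(5.20, 25.46430).
Posterior β = 25.46430.

25.46430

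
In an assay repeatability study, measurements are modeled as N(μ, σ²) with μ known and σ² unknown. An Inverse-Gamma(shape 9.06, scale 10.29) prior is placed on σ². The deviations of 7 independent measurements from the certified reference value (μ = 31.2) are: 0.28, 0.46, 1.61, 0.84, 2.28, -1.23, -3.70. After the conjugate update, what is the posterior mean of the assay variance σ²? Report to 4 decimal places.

1.9277

With known mean μ and an Inverse-Gamma(α, β) prior on σ², the Normal likelihood is conjugate: posterior is Inv-Gamma(α + n/2, β + Σ(xᵢ−μ)²/2).
Σ(xᵢ−μ)² = (0.28)² + (0.46)² + (1.61)² + (0.84)² + (2.28)² + (-1.23)² + (-3.70)² = 23.9890.
Posterior: Inv-Gamma(9.06 + 7/2, 10.29 + 23.9890/2) = Inv-Gamma(12.56, 22.28450).
E[σ²|data] = β/(α−1) = 22.28450/11.56 = 1.9277.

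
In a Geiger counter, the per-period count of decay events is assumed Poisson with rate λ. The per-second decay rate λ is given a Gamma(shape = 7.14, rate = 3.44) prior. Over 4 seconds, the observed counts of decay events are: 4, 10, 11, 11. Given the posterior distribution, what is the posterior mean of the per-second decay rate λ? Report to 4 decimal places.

With a Gamma(shape α, rate β) prior, the Poisson likelihood is conjugate: the posterior is Gamma(α + ΣXᵢ, β + n).
Sum of counts S = 36 over n = 4 seconds.
Posterior: Gamma(α+S, β+n) = Gamma(7.14+36, 3.44+4) = Gamma(43.14, 7.44).
Posterior mean = α/β = 43.14/7.44 = 5.7984.

5.7984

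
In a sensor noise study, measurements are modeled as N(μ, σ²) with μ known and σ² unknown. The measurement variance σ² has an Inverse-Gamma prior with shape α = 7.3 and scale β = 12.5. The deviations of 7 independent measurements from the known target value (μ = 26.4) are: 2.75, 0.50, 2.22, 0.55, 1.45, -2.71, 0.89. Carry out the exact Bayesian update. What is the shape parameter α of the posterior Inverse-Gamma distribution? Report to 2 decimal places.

With known mean μ and an Inverse-Gamma(α, β) prior on σ², the Normal likelihood is conjugate: posterior is Inv-Gamma(α + n/2, β + Σ(xᵢ−μ)²/2).
Σ(xᵢ−μ)² = (2.75)² + (0.50)² + (2.22)² + (0.55)² + (1.45)² + (-2.71)² + (0.89)² = 23.2821.
Posterior: Inv-Gamma(7.3 + 7/2, 12.5 + 23.2821/2) = Inv-Gamma(10.80, 24.14105).
Posterior α = 10.80.

10.80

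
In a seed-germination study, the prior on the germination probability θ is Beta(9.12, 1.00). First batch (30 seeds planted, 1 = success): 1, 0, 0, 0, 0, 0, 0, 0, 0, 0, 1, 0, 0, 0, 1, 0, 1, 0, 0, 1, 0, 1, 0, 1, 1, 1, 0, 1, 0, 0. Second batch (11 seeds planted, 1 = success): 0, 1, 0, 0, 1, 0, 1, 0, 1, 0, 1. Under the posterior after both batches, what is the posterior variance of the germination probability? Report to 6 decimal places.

0.004781

The Beta prior is conjugate to a Binomial/Bernoulli likelihood; the update adds successes to α and failures to β.
After batch 1: Beta(9.12+10, 1.00+20) = Beta(19.12, 21.00).
After batch 2: Beta(19.12+5, 21.00+6) = Beta(24.12, 27.00).
Var = αβ/((α+β)²(α+β+1)) = 24.12·27.00/(51.12²·52.12) = 0.004781.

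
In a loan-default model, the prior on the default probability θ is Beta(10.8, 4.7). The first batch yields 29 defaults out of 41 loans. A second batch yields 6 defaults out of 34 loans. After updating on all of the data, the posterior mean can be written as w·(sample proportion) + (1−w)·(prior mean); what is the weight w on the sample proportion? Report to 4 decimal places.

0.8287

The Beta prior is conjugate to a Binomial/Bernoulli likelihood; the update adds successes to α and failures to β.
Total number of loans: n = 41 + 34 = 75.
Posterior mean = (α₀+k)/(α₀+β₀+n) = [n/(α₀+β₀+n)]·(k/n) + [(α₀+β₀)/(α₀+β₀+n)]·α₀/(α₀+β₀), so only n and the prior enter the weight.
The weight on the data is w = n/(α₀+β₀+n) = 75/(10.8+4.7+75) = 75/90.5 = 0.8287.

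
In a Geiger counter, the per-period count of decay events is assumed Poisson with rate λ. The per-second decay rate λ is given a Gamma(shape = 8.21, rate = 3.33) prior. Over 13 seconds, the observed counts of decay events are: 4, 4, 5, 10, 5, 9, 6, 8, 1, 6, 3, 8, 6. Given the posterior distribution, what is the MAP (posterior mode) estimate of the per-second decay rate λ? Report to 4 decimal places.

5.0343

With a Gamma(shape α, rate β) prior, the Poisson likelihood is conjugate: the posterior is Gamma(α + ΣXᵢ, β + n).
Sum of counts S = 75 over n = 13 seconds.
Posterior: Gamma(α+S, β+n) = Gamma(8.21+75, 3.33+13) = Gamma(83.21, 16.33).
Mode of Gamma(α,β) for α≥1 is (α−1)/β = 82.21/16.33 = 5.0343.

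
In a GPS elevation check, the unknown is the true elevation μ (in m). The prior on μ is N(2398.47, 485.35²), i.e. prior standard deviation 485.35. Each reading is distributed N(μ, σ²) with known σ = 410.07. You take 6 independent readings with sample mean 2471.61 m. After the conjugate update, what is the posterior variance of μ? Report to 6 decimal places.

25046.351575

For Normal data with known variance σ², a Normal(μ₀, σ₀²) prior on μ is conjugate. Posterior precision = 1/σ₀² + n/σ²; posterior mean is the precision-weighted average of μ₀ and x̄.
σ₀² = 485.35² = 235564.6225, σ² = 410.07² = 168157.4049; σ² + n·σ₀² = 168157.4049 + 6·235564.6225 = 1581545.1399.
Posterior precision = 1/σ₀² + n/σ² = 1/235564.6225 + 6/168157.4049 = (σ² + n·σ₀²)/(σ₀²σ²) = 1581545.1399/(235564.6225·168157.4049); posterior variance σₙ² = σ₀²σ²/(σ² + n·σ₀²) = 235564.6225·168157.4049/1581545.1399 = 25046.351575.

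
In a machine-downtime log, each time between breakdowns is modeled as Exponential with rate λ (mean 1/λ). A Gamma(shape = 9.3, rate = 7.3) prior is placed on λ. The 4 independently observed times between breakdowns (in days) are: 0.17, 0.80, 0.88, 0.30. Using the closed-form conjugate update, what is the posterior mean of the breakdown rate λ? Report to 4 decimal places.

With a Gamma(shape α, rate β) prior on the exponential rate λ, the posterior after n observations with total T = Σxᵢ is Gamma(α+n, β+T).
Sum of observations T = 2.15 days; n = 4.
Posterior: Gamma(9.3+4, 7.3+2.15) = Gamma(13.3, 9.45).
Posterior mean of λ = α/β = 13.3/9.45 = 1.4074.

1.4074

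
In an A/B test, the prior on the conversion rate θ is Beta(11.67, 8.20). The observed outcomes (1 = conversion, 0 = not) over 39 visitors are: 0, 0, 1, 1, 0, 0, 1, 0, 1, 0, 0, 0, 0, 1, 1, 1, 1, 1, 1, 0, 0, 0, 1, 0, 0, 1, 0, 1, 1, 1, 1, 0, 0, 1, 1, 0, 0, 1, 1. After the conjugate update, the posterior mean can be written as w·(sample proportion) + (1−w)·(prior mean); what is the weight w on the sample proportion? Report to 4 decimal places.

0.6625

The Beta prior is conjugate to a Binomial/Bernoulli likelihood; the update adds successes to α and failures to β.
Posterior mean = (α₀+k)/(α₀+β₀+n) = [n/(α₀+β₀+n)]·(k/n) + [(α₀+β₀)/(α₀+β₀+n)]·α₀/(α₀+β₀), so only n and the prior enter the weight.
The weight on the data is w = n/(α₀+β₀+n) = 39/(11.67+8.20+39) = 39/58.87 = 0.6625.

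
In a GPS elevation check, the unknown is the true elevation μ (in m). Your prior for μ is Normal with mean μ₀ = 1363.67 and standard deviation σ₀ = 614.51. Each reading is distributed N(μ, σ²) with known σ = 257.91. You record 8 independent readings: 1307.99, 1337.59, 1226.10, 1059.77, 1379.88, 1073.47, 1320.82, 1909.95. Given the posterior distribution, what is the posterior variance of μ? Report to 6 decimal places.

For Normal data with known variance σ², a Normal(μ₀, σ₀²) prior on μ is conjugate. Posterior precision = 1/σ₀² + n/σ²; posterior mean is the precision-weighted average of μ₀ and x̄.
σ₀² = 614.51² = 377622.5401, σ² = 257.91² = 66517.5681; σ² + n·σ₀² = 66517.5681 + 8·377622.5401 = 3087497.8889.
Posterior precision = 1/σ₀² + n/σ² = 1/377622.5401 + 8/66517.5681 = (σ² + n·σ₀²)/(σ₀²σ²) = 3087497.8889/(377622.5401·66517.5681); posterior variance σₙ² = σ₀²σ²/(σ² + n·σ₀²) = 377622.5401·66517.5681/3087497.8889 = 8135.562819.

8135.562819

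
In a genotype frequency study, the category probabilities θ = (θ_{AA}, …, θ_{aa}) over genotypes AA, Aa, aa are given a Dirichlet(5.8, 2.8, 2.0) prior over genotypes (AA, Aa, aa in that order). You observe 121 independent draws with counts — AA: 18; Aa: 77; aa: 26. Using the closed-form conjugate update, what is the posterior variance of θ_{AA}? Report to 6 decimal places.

0.001117

The Dirichlet prior is conjugate to the Multinomial likelihood: each posterior αⱼ = prior αⱼ + observed count nⱼ.
Posterior concentration: (23.8, 79.8, 28.0), total = 131.6.
Var[θ_j] = α_j(Σα−α_j)/((Σα)²(Σα+1)) = 23.8·107.8/(131.6²·132.6) = 0.001117.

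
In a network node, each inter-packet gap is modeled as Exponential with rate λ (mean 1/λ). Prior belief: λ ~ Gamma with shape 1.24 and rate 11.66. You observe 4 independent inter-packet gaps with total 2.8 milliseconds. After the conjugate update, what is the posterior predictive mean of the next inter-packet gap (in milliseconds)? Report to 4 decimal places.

3.4104

With a Gamma(shape α, rate β) prior on the exponential rate λ, the posterior after n observations with total T = Σxᵢ is Gamma(α+n, β+T).
Posterior: Gamma(1.24+4, 11.66+2.8) = Gamma(5.24, 14.46).
The predictive distribution for the next observation is Lomax; its mean is β/(α−1) = 14.46/4.24 = 3.4104.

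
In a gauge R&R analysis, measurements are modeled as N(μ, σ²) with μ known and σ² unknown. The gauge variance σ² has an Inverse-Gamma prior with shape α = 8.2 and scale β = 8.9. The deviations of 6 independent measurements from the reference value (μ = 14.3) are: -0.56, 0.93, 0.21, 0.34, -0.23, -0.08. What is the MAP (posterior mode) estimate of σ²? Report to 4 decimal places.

With known mean μ and an Inverse-Gamma(α, β) prior on σ², the Normal likelihood is conjugate: posterior is Inv-Gamma(α + n/2, β + Σ(xᵢ−μ)²/2).
Σ(xᵢ−μ)² = (-0.56)² + (0.93)² + (0.21)² + (0.34)² + (-0.23)² + (-0.08)² = 1.3975.
Posterior: Inv-Gamma(8.2 + 6/2, 8.9 + 1.3975/2) = Inv-Gamma(11.20, 9.59875).
Mode = β/(α+1) = 9.59875/12.20 = 0.7868.

0.7868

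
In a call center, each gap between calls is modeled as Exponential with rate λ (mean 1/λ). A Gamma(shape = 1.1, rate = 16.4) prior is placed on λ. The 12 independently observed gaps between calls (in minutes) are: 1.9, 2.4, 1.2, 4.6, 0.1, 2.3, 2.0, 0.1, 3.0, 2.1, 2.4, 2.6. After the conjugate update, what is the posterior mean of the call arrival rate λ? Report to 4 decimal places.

0.3187

With a Gamma(shape α, rate β) prior on the exponential rate λ, the posterior after n observations with total T = Σxᵢ is Gamma(α+n, β+T).
Sum of observations T = 24.7 minutes; n = 12.
Posterior: Gamma(1.1+12, 16.4+24.7) = Gamma(13.1, 41.1).
Posterior mean of λ = α/β = 13.1/41.1 = 0.3187.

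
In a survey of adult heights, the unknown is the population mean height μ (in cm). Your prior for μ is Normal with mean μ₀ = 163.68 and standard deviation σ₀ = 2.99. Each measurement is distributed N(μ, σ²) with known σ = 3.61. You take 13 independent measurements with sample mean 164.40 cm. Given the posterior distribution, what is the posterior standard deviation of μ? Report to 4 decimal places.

0.9494

For Normal data with known variance σ², a Normal(μ₀, σ₀²) prior on μ is conjugate. Posterior precision = 1/σ₀² + n/σ²; posterior mean is the precision-weighted average of μ₀ and x̄.
σ₀² = 2.99² = 8.9401, σ² = 3.61² = 13.0321; σ² + n·σ₀² = 13.0321 + 13·8.9401 = 129.2534.
Posterior precision = 1/σ₀² + n/σ² = 1/8.9401 + 13/13.0321 = (σ² + n·σ₀²)/(σ₀²σ²) = 129.2534/(8.9401·13.0321); posterior variance σₙ² = σ₀²σ²/(σ² + n·σ₀²) = 8.9401·13.0321/129.2534 = 0.901394.
Posterior SD = √σₙ² = √(8.9401·13.0321/129.2534) = 0.9494.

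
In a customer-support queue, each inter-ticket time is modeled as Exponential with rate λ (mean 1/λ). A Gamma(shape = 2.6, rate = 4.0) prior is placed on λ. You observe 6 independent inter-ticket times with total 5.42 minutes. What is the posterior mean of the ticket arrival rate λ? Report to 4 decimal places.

0.9130

With a Gamma(shape α, rate β) prior on the exponential rate λ, the posterior after n observations with total T = Σxᵢ is Gamma(α+n, β+T).
Posterior: Gamma(2.6+6, 4.0+5.42) = Gamma(8.6, 9.42).
Posterior mean of λ = α/β = 8.6/9.42 = 0.9130.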